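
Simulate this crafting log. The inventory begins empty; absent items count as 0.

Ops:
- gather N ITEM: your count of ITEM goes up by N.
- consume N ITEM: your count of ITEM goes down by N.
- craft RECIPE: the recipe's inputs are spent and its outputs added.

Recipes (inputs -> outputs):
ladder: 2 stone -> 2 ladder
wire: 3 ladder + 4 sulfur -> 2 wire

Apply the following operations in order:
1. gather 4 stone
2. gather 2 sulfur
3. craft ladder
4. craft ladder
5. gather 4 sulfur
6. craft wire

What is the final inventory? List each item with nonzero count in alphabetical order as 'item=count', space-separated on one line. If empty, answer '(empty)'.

Answer: ladder=1 sulfur=2 wire=2

Derivation:
After 1 (gather 4 stone): stone=4
After 2 (gather 2 sulfur): stone=4 sulfur=2
After 3 (craft ladder): ladder=2 stone=2 sulfur=2
After 4 (craft ladder): ladder=4 sulfur=2
After 5 (gather 4 sulfur): ladder=4 sulfur=6
After 6 (craft wire): ladder=1 sulfur=2 wire=2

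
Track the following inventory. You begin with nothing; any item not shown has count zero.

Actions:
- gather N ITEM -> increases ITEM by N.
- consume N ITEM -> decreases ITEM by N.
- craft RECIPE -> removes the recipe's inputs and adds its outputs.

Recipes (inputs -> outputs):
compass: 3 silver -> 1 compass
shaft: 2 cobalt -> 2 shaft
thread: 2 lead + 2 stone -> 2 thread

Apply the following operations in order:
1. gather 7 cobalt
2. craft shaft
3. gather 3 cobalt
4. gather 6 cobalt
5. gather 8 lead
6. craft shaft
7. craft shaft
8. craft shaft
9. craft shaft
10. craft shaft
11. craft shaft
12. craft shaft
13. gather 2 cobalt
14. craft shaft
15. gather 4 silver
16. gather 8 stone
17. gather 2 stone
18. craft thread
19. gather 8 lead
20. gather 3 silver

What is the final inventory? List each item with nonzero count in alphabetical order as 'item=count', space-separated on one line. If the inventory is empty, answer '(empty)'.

After 1 (gather 7 cobalt): cobalt=7
After 2 (craft shaft): cobalt=5 shaft=2
After 3 (gather 3 cobalt): cobalt=8 shaft=2
After 4 (gather 6 cobalt): cobalt=14 shaft=2
After 5 (gather 8 lead): cobalt=14 lead=8 shaft=2
After 6 (craft shaft): cobalt=12 lead=8 shaft=4
After 7 (craft shaft): cobalt=10 lead=8 shaft=6
After 8 (craft shaft): cobalt=8 lead=8 shaft=8
After 9 (craft shaft): cobalt=6 lead=8 shaft=10
After 10 (craft shaft): cobalt=4 lead=8 shaft=12
After 11 (craft shaft): cobalt=2 lead=8 shaft=14
After 12 (craft shaft): lead=8 shaft=16
After 13 (gather 2 cobalt): cobalt=2 lead=8 shaft=16
After 14 (craft shaft): lead=8 shaft=18
After 15 (gather 4 silver): lead=8 shaft=18 silver=4
After 16 (gather 8 stone): lead=8 shaft=18 silver=4 stone=8
After 17 (gather 2 stone): lead=8 shaft=18 silver=4 stone=10
After 18 (craft thread): lead=6 shaft=18 silver=4 stone=8 thread=2
After 19 (gather 8 lead): lead=14 shaft=18 silver=4 stone=8 thread=2
After 20 (gather 3 silver): lead=14 shaft=18 silver=7 stone=8 thread=2

Answer: lead=14 shaft=18 silver=7 stone=8 thread=2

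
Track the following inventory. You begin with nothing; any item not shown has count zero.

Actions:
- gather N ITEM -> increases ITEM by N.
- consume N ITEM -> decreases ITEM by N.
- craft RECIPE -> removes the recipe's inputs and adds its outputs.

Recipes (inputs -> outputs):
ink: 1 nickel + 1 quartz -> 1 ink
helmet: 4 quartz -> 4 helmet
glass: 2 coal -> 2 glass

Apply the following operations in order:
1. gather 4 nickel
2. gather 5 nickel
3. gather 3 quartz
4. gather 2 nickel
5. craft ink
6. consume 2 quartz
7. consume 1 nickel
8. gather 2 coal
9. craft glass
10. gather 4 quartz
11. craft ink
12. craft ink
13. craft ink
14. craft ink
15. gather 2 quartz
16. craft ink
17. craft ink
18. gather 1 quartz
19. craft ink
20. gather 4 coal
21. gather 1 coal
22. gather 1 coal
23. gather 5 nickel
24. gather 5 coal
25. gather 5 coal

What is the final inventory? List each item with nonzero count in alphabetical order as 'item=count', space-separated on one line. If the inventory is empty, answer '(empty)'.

Answer: coal=16 glass=2 ink=8 nickel=7

Derivation:
After 1 (gather 4 nickel): nickel=4
After 2 (gather 5 nickel): nickel=9
After 3 (gather 3 quartz): nickel=9 quartz=3
After 4 (gather 2 nickel): nickel=11 quartz=3
After 5 (craft ink): ink=1 nickel=10 quartz=2
After 6 (consume 2 quartz): ink=1 nickel=10
After 7 (consume 1 nickel): ink=1 nickel=9
After 8 (gather 2 coal): coal=2 ink=1 nickel=9
After 9 (craft glass): glass=2 ink=1 nickel=9
After 10 (gather 4 quartz): glass=2 ink=1 nickel=9 quartz=4
After 11 (craft ink): glass=2 ink=2 nickel=8 quartz=3
After 12 (craft ink): glass=2 ink=3 nickel=7 quartz=2
After 13 (craft ink): glass=2 ink=4 nickel=6 quartz=1
After 14 (craft ink): glass=2 ink=5 nickel=5
After 15 (gather 2 quartz): glass=2 ink=5 nickel=5 quartz=2
After 16 (craft ink): glass=2 ink=6 nickel=4 quartz=1
After 17 (craft ink): glass=2 ink=7 nickel=3
After 18 (gather 1 quartz): glass=2 ink=7 nickel=3 quartz=1
After 19 (craft ink): glass=2 ink=8 nickel=2
After 20 (gather 4 coal): coal=4 glass=2 ink=8 nickel=2
After 21 (gather 1 coal): coal=5 glass=2 ink=8 nickel=2
After 22 (gather 1 coal): coal=6 glass=2 ink=8 nickel=2
After 23 (gather 5 nickel): coal=6 glass=2 ink=8 nickel=7
After 24 (gather 5 coal): coal=11 glass=2 ink=8 nickel=7
After 25 (gather 5 coal): coal=16 glass=2 ink=8 nickel=7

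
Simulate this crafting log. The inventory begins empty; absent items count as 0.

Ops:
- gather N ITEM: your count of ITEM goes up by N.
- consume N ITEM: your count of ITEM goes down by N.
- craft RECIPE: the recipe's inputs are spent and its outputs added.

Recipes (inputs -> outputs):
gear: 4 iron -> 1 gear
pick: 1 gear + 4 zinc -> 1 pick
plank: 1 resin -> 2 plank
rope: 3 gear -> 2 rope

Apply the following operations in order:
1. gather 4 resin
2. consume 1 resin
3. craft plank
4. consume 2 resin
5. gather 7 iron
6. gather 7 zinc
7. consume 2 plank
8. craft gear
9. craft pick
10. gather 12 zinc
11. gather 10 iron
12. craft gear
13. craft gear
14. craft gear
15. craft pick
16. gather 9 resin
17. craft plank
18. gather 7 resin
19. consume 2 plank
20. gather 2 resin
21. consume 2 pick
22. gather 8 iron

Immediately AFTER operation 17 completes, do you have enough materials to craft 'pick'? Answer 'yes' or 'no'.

After 1 (gather 4 resin): resin=4
After 2 (consume 1 resin): resin=3
After 3 (craft plank): plank=2 resin=2
After 4 (consume 2 resin): plank=2
After 5 (gather 7 iron): iron=7 plank=2
After 6 (gather 7 zinc): iron=7 plank=2 zinc=7
After 7 (consume 2 plank): iron=7 zinc=7
After 8 (craft gear): gear=1 iron=3 zinc=7
After 9 (craft pick): iron=3 pick=1 zinc=3
After 10 (gather 12 zinc): iron=3 pick=1 zinc=15
After 11 (gather 10 iron): iron=13 pick=1 zinc=15
After 12 (craft gear): gear=1 iron=9 pick=1 zinc=15
After 13 (craft gear): gear=2 iron=5 pick=1 zinc=15
After 14 (craft gear): gear=3 iron=1 pick=1 zinc=15
After 15 (craft pick): gear=2 iron=1 pick=2 zinc=11
After 16 (gather 9 resin): gear=2 iron=1 pick=2 resin=9 zinc=11
After 17 (craft plank): gear=2 iron=1 pick=2 plank=2 resin=8 zinc=11

Answer: yes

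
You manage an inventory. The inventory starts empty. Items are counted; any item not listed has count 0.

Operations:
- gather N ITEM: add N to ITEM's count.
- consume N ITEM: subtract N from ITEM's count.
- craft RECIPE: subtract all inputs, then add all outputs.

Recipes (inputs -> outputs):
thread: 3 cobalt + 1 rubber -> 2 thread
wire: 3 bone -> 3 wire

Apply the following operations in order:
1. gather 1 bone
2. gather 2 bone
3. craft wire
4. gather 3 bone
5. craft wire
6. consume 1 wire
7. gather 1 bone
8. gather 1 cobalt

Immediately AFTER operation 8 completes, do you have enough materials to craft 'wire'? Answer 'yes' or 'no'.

Answer: no

Derivation:
After 1 (gather 1 bone): bone=1
After 2 (gather 2 bone): bone=3
After 3 (craft wire): wire=3
After 4 (gather 3 bone): bone=3 wire=3
After 5 (craft wire): wire=6
After 6 (consume 1 wire): wire=5
After 7 (gather 1 bone): bone=1 wire=5
After 8 (gather 1 cobalt): bone=1 cobalt=1 wire=5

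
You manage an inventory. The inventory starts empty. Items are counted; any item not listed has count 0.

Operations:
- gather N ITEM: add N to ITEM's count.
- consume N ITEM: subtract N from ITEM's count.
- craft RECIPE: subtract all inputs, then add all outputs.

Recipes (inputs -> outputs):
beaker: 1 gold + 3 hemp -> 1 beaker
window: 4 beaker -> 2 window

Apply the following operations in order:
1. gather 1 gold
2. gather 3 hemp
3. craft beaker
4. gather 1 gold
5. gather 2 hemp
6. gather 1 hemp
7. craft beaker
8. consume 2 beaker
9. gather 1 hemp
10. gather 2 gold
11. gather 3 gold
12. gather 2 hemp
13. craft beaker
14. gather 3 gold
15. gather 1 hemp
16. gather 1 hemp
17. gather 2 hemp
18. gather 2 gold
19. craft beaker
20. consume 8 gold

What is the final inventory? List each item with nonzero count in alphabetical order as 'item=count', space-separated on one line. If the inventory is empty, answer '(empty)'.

Answer: beaker=2 hemp=1

Derivation:
After 1 (gather 1 gold): gold=1
After 2 (gather 3 hemp): gold=1 hemp=3
After 3 (craft beaker): beaker=1
After 4 (gather 1 gold): beaker=1 gold=1
After 5 (gather 2 hemp): beaker=1 gold=1 hemp=2
After 6 (gather 1 hemp): beaker=1 gold=1 hemp=3
After 7 (craft beaker): beaker=2
After 8 (consume 2 beaker): (empty)
After 9 (gather 1 hemp): hemp=1
After 10 (gather 2 gold): gold=2 hemp=1
After 11 (gather 3 gold): gold=5 hemp=1
After 12 (gather 2 hemp): gold=5 hemp=3
After 13 (craft beaker): beaker=1 gold=4
After 14 (gather 3 gold): beaker=1 gold=7
After 15 (gather 1 hemp): beaker=1 gold=7 hemp=1
After 16 (gather 1 hemp): beaker=1 gold=7 hemp=2
After 17 (gather 2 hemp): beaker=1 gold=7 hemp=4
After 18 (gather 2 gold): beaker=1 gold=9 hemp=4
After 19 (craft beaker): beaker=2 gold=8 hemp=1
After 20 (consume 8 gold): beaker=2 hemp=1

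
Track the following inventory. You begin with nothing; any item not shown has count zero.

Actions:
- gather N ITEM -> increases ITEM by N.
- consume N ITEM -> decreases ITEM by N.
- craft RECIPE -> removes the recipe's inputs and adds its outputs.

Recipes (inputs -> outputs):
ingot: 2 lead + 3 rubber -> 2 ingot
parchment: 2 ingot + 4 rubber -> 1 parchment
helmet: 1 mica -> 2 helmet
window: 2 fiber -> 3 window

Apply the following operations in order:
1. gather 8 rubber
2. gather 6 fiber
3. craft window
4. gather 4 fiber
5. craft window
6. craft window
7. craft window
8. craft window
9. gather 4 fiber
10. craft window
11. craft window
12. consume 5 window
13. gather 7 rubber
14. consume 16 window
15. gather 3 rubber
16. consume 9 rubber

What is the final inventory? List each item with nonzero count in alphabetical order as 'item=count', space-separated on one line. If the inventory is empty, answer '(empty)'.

After 1 (gather 8 rubber): rubber=8
After 2 (gather 6 fiber): fiber=6 rubber=8
After 3 (craft window): fiber=4 rubber=8 window=3
After 4 (gather 4 fiber): fiber=8 rubber=8 window=3
After 5 (craft window): fiber=6 rubber=8 window=6
After 6 (craft window): fiber=4 rubber=8 window=9
After 7 (craft window): fiber=2 rubber=8 window=12
After 8 (craft window): rubber=8 window=15
After 9 (gather 4 fiber): fiber=4 rubber=8 window=15
After 10 (craft window): fiber=2 rubber=8 window=18
After 11 (craft window): rubber=8 window=21
After 12 (consume 5 window): rubber=8 window=16
After 13 (gather 7 rubber): rubber=15 window=16
After 14 (consume 16 window): rubber=15
After 15 (gather 3 rubber): rubber=18
After 16 (consume 9 rubber): rubber=9

Answer: rubber=9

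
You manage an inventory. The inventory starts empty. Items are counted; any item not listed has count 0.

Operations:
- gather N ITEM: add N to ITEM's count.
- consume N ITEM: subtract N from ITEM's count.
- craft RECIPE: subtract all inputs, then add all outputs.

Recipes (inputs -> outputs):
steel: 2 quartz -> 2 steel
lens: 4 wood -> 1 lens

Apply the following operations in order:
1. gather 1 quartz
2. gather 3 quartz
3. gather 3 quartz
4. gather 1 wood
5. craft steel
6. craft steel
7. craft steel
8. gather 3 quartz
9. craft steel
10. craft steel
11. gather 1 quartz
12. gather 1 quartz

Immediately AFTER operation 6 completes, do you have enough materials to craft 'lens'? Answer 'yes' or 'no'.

After 1 (gather 1 quartz): quartz=1
After 2 (gather 3 quartz): quartz=4
After 3 (gather 3 quartz): quartz=7
After 4 (gather 1 wood): quartz=7 wood=1
After 5 (craft steel): quartz=5 steel=2 wood=1
After 6 (craft steel): quartz=3 steel=4 wood=1

Answer: no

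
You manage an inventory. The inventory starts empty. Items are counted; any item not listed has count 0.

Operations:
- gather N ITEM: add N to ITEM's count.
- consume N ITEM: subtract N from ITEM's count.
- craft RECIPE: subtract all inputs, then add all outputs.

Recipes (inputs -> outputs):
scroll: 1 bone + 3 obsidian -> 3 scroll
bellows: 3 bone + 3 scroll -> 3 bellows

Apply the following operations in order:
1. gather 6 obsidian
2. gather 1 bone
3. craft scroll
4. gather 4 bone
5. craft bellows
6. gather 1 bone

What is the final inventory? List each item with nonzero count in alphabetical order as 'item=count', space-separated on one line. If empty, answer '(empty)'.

After 1 (gather 6 obsidian): obsidian=6
After 2 (gather 1 bone): bone=1 obsidian=6
After 3 (craft scroll): obsidian=3 scroll=3
After 4 (gather 4 bone): bone=4 obsidian=3 scroll=3
After 5 (craft bellows): bellows=3 bone=1 obsidian=3
After 6 (gather 1 bone): bellows=3 bone=2 obsidian=3

Answer: bellows=3 bone=2 obsidian=3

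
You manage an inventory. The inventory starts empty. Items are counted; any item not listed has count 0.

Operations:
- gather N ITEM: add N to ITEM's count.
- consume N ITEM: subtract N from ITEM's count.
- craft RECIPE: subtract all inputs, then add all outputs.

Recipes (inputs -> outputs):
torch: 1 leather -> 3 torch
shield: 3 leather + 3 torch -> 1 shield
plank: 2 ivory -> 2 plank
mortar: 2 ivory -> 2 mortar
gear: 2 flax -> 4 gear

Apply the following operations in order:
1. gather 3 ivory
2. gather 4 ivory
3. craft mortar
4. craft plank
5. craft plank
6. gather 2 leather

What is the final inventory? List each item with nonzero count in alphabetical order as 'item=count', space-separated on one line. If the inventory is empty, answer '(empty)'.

Answer: ivory=1 leather=2 mortar=2 plank=4

Derivation:
After 1 (gather 3 ivory): ivory=3
After 2 (gather 4 ivory): ivory=7
After 3 (craft mortar): ivory=5 mortar=2
After 4 (craft plank): ivory=3 mortar=2 plank=2
After 5 (craft plank): ivory=1 mortar=2 plank=4
After 6 (gather 2 leather): ivory=1 leather=2 mortar=2 plank=4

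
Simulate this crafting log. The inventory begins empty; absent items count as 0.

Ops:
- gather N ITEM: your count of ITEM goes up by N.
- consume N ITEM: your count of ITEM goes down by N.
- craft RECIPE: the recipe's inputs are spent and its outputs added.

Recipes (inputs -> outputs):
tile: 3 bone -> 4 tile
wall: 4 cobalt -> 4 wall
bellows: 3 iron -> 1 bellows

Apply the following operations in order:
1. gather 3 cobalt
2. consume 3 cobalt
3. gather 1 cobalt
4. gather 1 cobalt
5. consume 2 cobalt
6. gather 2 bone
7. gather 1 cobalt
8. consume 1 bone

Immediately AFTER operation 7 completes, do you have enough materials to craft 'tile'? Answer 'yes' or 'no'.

Answer: no

Derivation:
After 1 (gather 3 cobalt): cobalt=3
After 2 (consume 3 cobalt): (empty)
After 3 (gather 1 cobalt): cobalt=1
After 4 (gather 1 cobalt): cobalt=2
After 5 (consume 2 cobalt): (empty)
After 6 (gather 2 bone): bone=2
After 7 (gather 1 cobalt): bone=2 cobalt=1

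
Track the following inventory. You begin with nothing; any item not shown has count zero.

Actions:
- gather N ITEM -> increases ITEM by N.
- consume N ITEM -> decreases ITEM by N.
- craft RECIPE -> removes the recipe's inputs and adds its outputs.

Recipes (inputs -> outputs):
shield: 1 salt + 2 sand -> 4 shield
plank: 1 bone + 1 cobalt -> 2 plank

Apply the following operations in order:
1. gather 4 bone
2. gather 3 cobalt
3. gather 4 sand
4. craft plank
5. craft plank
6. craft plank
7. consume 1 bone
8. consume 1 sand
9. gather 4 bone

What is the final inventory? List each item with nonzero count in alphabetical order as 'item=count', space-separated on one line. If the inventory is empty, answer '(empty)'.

Answer: bone=4 plank=6 sand=3

Derivation:
After 1 (gather 4 bone): bone=4
After 2 (gather 3 cobalt): bone=4 cobalt=3
After 3 (gather 4 sand): bone=4 cobalt=3 sand=4
After 4 (craft plank): bone=3 cobalt=2 plank=2 sand=4
After 5 (craft plank): bone=2 cobalt=1 plank=4 sand=4
After 6 (craft plank): bone=1 plank=6 sand=4
After 7 (consume 1 bone): plank=6 sand=4
After 8 (consume 1 sand): plank=6 sand=3
After 9 (gather 4 bone): bone=4 plank=6 sand=3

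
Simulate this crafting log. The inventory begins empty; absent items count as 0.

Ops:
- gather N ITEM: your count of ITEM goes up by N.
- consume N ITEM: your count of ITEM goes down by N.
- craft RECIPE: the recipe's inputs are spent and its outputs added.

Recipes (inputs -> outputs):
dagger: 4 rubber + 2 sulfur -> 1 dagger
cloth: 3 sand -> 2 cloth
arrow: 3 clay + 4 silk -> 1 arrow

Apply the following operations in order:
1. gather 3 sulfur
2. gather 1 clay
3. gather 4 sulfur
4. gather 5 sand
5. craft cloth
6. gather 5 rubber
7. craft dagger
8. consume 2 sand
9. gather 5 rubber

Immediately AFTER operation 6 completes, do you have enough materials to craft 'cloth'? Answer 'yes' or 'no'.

After 1 (gather 3 sulfur): sulfur=3
After 2 (gather 1 clay): clay=1 sulfur=3
After 3 (gather 4 sulfur): clay=1 sulfur=7
After 4 (gather 5 sand): clay=1 sand=5 sulfur=7
After 5 (craft cloth): clay=1 cloth=2 sand=2 sulfur=7
After 6 (gather 5 rubber): clay=1 cloth=2 rubber=5 sand=2 sulfur=7

Answer: no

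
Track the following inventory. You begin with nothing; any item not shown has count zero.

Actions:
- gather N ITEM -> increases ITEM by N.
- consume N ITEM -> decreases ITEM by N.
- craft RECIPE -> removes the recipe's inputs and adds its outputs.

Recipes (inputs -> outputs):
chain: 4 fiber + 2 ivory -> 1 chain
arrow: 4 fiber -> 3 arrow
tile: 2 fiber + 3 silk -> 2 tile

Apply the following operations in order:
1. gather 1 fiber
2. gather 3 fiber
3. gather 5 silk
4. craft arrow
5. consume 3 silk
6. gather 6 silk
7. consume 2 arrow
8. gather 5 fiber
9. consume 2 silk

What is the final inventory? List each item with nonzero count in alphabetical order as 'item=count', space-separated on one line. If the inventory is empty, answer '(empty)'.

After 1 (gather 1 fiber): fiber=1
After 2 (gather 3 fiber): fiber=4
After 3 (gather 5 silk): fiber=4 silk=5
After 4 (craft arrow): arrow=3 silk=5
After 5 (consume 3 silk): arrow=3 silk=2
After 6 (gather 6 silk): arrow=3 silk=8
After 7 (consume 2 arrow): arrow=1 silk=8
After 8 (gather 5 fiber): arrow=1 fiber=5 silk=8
After 9 (consume 2 silk): arrow=1 fiber=5 silk=6

Answer: arrow=1 fiber=5 silk=6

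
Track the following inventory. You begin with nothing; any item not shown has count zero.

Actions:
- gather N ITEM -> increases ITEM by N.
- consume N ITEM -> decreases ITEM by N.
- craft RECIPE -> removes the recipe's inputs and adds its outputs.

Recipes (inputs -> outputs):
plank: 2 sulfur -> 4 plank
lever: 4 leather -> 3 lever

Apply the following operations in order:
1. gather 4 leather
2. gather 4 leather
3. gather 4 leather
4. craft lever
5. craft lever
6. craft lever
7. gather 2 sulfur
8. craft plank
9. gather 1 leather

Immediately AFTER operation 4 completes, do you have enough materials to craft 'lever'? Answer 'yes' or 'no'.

After 1 (gather 4 leather): leather=4
After 2 (gather 4 leather): leather=8
After 3 (gather 4 leather): leather=12
After 4 (craft lever): leather=8 lever=3

Answer: yes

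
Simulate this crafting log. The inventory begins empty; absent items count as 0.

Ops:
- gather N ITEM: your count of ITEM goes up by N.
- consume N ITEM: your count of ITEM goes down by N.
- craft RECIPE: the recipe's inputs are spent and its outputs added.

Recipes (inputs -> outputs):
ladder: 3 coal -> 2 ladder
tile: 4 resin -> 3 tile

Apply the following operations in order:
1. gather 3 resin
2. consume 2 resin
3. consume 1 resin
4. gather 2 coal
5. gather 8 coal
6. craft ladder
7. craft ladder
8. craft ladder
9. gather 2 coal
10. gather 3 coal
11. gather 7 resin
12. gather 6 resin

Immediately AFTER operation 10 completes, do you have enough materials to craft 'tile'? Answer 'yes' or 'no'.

After 1 (gather 3 resin): resin=3
After 2 (consume 2 resin): resin=1
After 3 (consume 1 resin): (empty)
After 4 (gather 2 coal): coal=2
After 5 (gather 8 coal): coal=10
After 6 (craft ladder): coal=7 ladder=2
After 7 (craft ladder): coal=4 ladder=4
After 8 (craft ladder): coal=1 ladder=6
After 9 (gather 2 coal): coal=3 ladder=6
After 10 (gather 3 coal): coal=6 ladder=6

Answer: no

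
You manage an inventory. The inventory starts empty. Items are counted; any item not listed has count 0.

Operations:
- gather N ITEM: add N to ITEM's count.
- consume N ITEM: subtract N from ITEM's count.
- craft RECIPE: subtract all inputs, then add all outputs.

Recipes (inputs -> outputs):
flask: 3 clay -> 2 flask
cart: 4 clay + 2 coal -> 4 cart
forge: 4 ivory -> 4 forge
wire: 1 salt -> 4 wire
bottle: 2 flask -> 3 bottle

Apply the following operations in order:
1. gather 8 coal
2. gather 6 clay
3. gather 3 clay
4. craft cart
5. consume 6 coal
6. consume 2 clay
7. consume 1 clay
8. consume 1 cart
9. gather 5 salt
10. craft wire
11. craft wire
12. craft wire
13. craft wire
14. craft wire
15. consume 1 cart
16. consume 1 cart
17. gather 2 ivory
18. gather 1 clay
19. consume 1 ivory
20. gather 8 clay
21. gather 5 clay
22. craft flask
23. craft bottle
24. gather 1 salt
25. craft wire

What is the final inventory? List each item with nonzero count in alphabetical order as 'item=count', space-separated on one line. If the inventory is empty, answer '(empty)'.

Answer: bottle=3 cart=1 clay=13 ivory=1 wire=24

Derivation:
After 1 (gather 8 coal): coal=8
After 2 (gather 6 clay): clay=6 coal=8
After 3 (gather 3 clay): clay=9 coal=8
After 4 (craft cart): cart=4 clay=5 coal=6
After 5 (consume 6 coal): cart=4 clay=5
After 6 (consume 2 clay): cart=4 clay=3
After 7 (consume 1 clay): cart=4 clay=2
After 8 (consume 1 cart): cart=3 clay=2
After 9 (gather 5 salt): cart=3 clay=2 salt=5
After 10 (craft wire): cart=3 clay=2 salt=4 wire=4
After 11 (craft wire): cart=3 clay=2 salt=3 wire=8
After 12 (craft wire): cart=3 clay=2 salt=2 wire=12
After 13 (craft wire): cart=3 clay=2 salt=1 wire=16
After 14 (craft wire): cart=3 clay=2 wire=20
After 15 (consume 1 cart): cart=2 clay=2 wire=20
After 16 (consume 1 cart): cart=1 clay=2 wire=20
After 17 (gather 2 ivory): cart=1 clay=2 ivory=2 wire=20
After 18 (gather 1 clay): cart=1 clay=3 ivory=2 wire=20
After 19 (consume 1 ivory): cart=1 clay=3 ivory=1 wire=20
After 20 (gather 8 clay): cart=1 clay=11 ivory=1 wire=20
After 21 (gather 5 clay): cart=1 clay=16 ivory=1 wire=20
After 22 (craft flask): cart=1 clay=13 flask=2 ivory=1 wire=20
After 23 (craft bottle): bottle=3 cart=1 clay=13 ivory=1 wire=20
After 24 (gather 1 salt): bottle=3 cart=1 clay=13 ivory=1 salt=1 wire=20
After 25 (craft wire): bottle=3 cart=1 clay=13 ivory=1 wire=24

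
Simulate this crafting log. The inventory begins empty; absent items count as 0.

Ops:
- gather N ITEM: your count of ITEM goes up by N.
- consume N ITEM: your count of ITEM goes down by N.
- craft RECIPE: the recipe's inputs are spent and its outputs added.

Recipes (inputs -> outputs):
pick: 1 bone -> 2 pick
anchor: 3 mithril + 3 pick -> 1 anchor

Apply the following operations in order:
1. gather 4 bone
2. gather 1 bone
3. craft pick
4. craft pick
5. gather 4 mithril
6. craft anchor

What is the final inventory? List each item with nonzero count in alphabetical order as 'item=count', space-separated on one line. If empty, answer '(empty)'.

After 1 (gather 4 bone): bone=4
After 2 (gather 1 bone): bone=5
After 3 (craft pick): bone=4 pick=2
After 4 (craft pick): bone=3 pick=4
After 5 (gather 4 mithril): bone=3 mithril=4 pick=4
After 6 (craft anchor): anchor=1 bone=3 mithril=1 pick=1

Answer: anchor=1 bone=3 mithril=1 pick=1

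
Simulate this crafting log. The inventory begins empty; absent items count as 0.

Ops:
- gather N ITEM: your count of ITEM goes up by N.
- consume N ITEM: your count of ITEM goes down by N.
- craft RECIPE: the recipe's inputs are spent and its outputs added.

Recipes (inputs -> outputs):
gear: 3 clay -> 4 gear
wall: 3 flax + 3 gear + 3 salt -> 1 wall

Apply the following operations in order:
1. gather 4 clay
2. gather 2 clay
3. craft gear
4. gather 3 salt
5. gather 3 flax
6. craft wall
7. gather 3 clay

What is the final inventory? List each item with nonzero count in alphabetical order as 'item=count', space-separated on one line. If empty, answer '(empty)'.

Answer: clay=6 gear=1 wall=1

Derivation:
After 1 (gather 4 clay): clay=4
After 2 (gather 2 clay): clay=6
After 3 (craft gear): clay=3 gear=4
After 4 (gather 3 salt): clay=3 gear=4 salt=3
After 5 (gather 3 flax): clay=3 flax=3 gear=4 salt=3
After 6 (craft wall): clay=3 gear=1 wall=1
After 7 (gather 3 clay): clay=6 gear=1 wall=1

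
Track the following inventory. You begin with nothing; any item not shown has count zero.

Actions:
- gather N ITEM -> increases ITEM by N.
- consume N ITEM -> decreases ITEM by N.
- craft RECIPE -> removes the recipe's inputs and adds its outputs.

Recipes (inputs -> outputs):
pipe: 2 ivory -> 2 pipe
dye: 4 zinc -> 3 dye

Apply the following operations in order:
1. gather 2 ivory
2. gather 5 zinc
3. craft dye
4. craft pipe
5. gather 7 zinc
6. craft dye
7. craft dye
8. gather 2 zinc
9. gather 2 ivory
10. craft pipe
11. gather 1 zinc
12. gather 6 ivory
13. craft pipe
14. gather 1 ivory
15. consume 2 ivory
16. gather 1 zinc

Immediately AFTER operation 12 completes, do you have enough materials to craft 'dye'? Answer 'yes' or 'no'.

After 1 (gather 2 ivory): ivory=2
After 2 (gather 5 zinc): ivory=2 zinc=5
After 3 (craft dye): dye=3 ivory=2 zinc=1
After 4 (craft pipe): dye=3 pipe=2 zinc=1
After 5 (gather 7 zinc): dye=3 pipe=2 zinc=8
After 6 (craft dye): dye=6 pipe=2 zinc=4
After 7 (craft dye): dye=9 pipe=2
After 8 (gather 2 zinc): dye=9 pipe=2 zinc=2
After 9 (gather 2 ivory): dye=9 ivory=2 pipe=2 zinc=2
After 10 (craft pipe): dye=9 pipe=4 zinc=2
After 11 (gather 1 zinc): dye=9 pipe=4 zinc=3
After 12 (gather 6 ivory): dye=9 ivory=6 pipe=4 zinc=3

Answer: no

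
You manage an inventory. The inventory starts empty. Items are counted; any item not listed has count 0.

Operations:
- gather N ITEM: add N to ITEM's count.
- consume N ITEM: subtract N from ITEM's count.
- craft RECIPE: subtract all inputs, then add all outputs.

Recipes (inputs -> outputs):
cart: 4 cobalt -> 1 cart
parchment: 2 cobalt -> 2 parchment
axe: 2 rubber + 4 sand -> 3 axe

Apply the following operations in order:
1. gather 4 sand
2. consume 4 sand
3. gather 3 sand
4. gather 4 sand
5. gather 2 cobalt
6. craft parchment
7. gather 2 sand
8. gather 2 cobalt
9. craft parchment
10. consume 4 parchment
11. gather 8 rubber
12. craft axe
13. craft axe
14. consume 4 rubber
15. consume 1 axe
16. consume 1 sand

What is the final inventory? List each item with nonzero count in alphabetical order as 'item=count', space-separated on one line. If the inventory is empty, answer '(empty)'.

After 1 (gather 4 sand): sand=4
After 2 (consume 4 sand): (empty)
After 3 (gather 3 sand): sand=3
After 4 (gather 4 sand): sand=7
After 5 (gather 2 cobalt): cobalt=2 sand=7
After 6 (craft parchment): parchment=2 sand=7
After 7 (gather 2 sand): parchment=2 sand=9
After 8 (gather 2 cobalt): cobalt=2 parchment=2 sand=9
After 9 (craft parchment): parchment=4 sand=9
After 10 (consume 4 parchment): sand=9
After 11 (gather 8 rubber): rubber=8 sand=9
After 12 (craft axe): axe=3 rubber=6 sand=5
After 13 (craft axe): axe=6 rubber=4 sand=1
After 14 (consume 4 rubber): axe=6 sand=1
After 15 (consume 1 axe): axe=5 sand=1
After 16 (consume 1 sand): axe=5

Answer: axe=5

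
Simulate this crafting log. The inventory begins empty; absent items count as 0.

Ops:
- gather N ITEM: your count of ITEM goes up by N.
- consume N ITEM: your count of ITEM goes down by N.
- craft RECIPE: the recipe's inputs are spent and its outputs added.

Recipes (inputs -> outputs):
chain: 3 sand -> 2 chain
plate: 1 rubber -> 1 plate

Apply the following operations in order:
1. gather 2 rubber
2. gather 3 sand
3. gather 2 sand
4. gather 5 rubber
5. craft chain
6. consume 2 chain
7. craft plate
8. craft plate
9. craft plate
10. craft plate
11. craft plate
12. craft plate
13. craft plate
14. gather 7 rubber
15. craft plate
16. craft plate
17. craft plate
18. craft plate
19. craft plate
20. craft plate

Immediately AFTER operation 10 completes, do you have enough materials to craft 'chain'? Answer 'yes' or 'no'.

After 1 (gather 2 rubber): rubber=2
After 2 (gather 3 sand): rubber=2 sand=3
After 3 (gather 2 sand): rubber=2 sand=5
After 4 (gather 5 rubber): rubber=7 sand=5
After 5 (craft chain): chain=2 rubber=7 sand=2
After 6 (consume 2 chain): rubber=7 sand=2
After 7 (craft plate): plate=1 rubber=6 sand=2
After 8 (craft plate): plate=2 rubber=5 sand=2
After 9 (craft plate): plate=3 rubber=4 sand=2
After 10 (craft plate): plate=4 rubber=3 sand=2

Answer: no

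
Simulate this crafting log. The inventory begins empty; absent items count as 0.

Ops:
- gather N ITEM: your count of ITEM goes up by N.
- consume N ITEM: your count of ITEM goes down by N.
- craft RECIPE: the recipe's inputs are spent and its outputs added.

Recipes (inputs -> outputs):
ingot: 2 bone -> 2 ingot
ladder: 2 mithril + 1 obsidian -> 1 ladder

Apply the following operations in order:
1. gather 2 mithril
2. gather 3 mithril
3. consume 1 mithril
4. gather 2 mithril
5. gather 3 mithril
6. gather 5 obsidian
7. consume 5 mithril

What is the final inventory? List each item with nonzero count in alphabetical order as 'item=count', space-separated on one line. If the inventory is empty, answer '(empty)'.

After 1 (gather 2 mithril): mithril=2
After 2 (gather 3 mithril): mithril=5
After 3 (consume 1 mithril): mithril=4
After 4 (gather 2 mithril): mithril=6
After 5 (gather 3 mithril): mithril=9
After 6 (gather 5 obsidian): mithril=9 obsidian=5
After 7 (consume 5 mithril): mithril=4 obsidian=5

Answer: mithril=4 obsidian=5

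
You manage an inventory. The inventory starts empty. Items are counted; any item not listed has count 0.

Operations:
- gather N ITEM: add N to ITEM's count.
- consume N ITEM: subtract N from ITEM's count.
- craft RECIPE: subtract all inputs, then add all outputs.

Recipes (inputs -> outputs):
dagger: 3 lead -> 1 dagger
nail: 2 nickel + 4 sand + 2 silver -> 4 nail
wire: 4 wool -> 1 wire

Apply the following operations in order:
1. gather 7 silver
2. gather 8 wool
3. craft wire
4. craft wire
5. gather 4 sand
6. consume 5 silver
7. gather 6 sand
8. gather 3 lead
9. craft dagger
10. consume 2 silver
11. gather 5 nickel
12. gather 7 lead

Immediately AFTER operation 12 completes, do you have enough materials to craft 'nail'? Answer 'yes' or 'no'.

After 1 (gather 7 silver): silver=7
After 2 (gather 8 wool): silver=7 wool=8
After 3 (craft wire): silver=7 wire=1 wool=4
After 4 (craft wire): silver=7 wire=2
After 5 (gather 4 sand): sand=4 silver=7 wire=2
After 6 (consume 5 silver): sand=4 silver=2 wire=2
After 7 (gather 6 sand): sand=10 silver=2 wire=2
After 8 (gather 3 lead): lead=3 sand=10 silver=2 wire=2
After 9 (craft dagger): dagger=1 sand=10 silver=2 wire=2
After 10 (consume 2 silver): dagger=1 sand=10 wire=2
After 11 (gather 5 nickel): dagger=1 nickel=5 sand=10 wire=2
After 12 (gather 7 lead): dagger=1 lead=7 nickel=5 sand=10 wire=2

Answer: no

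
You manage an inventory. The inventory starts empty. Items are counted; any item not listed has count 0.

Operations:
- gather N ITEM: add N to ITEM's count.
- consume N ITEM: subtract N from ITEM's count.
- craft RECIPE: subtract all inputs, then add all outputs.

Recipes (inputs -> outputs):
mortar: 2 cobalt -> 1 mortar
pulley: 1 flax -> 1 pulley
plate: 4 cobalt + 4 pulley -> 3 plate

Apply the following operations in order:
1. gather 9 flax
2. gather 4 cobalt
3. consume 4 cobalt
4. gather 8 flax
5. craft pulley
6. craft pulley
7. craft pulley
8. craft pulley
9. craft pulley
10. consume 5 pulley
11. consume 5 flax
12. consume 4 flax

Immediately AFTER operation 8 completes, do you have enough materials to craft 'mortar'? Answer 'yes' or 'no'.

Answer: no

Derivation:
After 1 (gather 9 flax): flax=9
After 2 (gather 4 cobalt): cobalt=4 flax=9
After 3 (consume 4 cobalt): flax=9
After 4 (gather 8 flax): flax=17
After 5 (craft pulley): flax=16 pulley=1
After 6 (craft pulley): flax=15 pulley=2
After 7 (craft pulley): flax=14 pulley=3
After 8 (craft pulley): flax=13 pulley=4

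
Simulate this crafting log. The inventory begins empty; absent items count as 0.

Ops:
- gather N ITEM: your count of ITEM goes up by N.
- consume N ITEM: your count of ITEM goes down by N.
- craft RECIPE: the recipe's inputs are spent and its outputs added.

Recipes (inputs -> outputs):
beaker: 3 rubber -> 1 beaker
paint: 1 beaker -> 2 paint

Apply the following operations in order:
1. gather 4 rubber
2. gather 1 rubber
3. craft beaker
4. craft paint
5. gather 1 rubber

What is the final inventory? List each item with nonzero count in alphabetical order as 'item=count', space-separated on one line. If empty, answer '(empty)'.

Answer: paint=2 rubber=3

Derivation:
After 1 (gather 4 rubber): rubber=4
After 2 (gather 1 rubber): rubber=5
After 3 (craft beaker): beaker=1 rubber=2
After 4 (craft paint): paint=2 rubber=2
After 5 (gather 1 rubber): paint=2 rubber=3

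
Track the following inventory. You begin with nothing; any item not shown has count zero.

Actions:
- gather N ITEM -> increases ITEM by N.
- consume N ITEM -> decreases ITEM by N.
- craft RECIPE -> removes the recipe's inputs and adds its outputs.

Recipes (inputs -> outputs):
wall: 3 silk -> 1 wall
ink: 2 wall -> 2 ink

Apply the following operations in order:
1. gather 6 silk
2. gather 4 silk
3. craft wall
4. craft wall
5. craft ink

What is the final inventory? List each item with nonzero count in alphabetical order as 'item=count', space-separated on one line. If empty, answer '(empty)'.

After 1 (gather 6 silk): silk=6
After 2 (gather 4 silk): silk=10
After 3 (craft wall): silk=7 wall=1
After 4 (craft wall): silk=4 wall=2
After 5 (craft ink): ink=2 silk=4

Answer: ink=2 silk=4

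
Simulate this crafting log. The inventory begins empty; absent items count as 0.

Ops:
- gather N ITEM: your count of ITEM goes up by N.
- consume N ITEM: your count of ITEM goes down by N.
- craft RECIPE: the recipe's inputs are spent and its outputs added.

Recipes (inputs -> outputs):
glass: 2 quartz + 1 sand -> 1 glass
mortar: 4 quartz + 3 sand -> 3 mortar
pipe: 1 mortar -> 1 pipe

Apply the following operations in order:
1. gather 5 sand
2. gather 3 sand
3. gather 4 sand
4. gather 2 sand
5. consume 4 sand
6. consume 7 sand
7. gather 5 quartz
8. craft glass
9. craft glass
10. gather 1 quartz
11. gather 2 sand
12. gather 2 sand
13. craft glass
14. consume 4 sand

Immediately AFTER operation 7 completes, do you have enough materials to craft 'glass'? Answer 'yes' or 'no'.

Answer: yes

Derivation:
After 1 (gather 5 sand): sand=5
After 2 (gather 3 sand): sand=8
After 3 (gather 4 sand): sand=12
After 4 (gather 2 sand): sand=14
After 5 (consume 4 sand): sand=10
After 6 (consume 7 sand): sand=3
After 7 (gather 5 quartz): quartz=5 sand=3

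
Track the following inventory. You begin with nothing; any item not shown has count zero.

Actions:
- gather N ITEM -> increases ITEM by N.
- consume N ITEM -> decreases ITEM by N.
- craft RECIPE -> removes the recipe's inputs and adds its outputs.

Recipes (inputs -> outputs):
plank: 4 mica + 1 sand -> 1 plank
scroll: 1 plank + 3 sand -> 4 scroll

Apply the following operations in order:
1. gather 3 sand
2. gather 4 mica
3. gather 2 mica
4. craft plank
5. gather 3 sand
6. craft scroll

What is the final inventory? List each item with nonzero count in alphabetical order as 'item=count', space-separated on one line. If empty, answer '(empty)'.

After 1 (gather 3 sand): sand=3
After 2 (gather 4 mica): mica=4 sand=3
After 3 (gather 2 mica): mica=6 sand=3
After 4 (craft plank): mica=2 plank=1 sand=2
After 5 (gather 3 sand): mica=2 plank=1 sand=5
After 6 (craft scroll): mica=2 sand=2 scroll=4

Answer: mica=2 sand=2 scroll=4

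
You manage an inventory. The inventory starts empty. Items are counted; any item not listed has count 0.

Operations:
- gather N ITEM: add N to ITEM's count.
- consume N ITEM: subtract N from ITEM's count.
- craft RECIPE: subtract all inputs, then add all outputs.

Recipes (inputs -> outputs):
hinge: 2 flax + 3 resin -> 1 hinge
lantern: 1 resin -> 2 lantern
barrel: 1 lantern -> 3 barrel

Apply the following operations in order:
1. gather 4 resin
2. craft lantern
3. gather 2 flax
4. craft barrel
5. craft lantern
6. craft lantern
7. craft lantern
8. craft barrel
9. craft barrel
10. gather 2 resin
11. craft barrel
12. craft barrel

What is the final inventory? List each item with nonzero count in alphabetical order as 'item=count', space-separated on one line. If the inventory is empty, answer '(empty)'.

After 1 (gather 4 resin): resin=4
After 2 (craft lantern): lantern=2 resin=3
After 3 (gather 2 flax): flax=2 lantern=2 resin=3
After 4 (craft barrel): barrel=3 flax=2 lantern=1 resin=3
After 5 (craft lantern): barrel=3 flax=2 lantern=3 resin=2
After 6 (craft lantern): barrel=3 flax=2 lantern=5 resin=1
After 7 (craft lantern): barrel=3 flax=2 lantern=7
After 8 (craft barrel): barrel=6 flax=2 lantern=6
After 9 (craft barrel): barrel=9 flax=2 lantern=5
After 10 (gather 2 resin): barrel=9 flax=2 lantern=5 resin=2
After 11 (craft barrel): barrel=12 flax=2 lantern=4 resin=2
After 12 (craft barrel): barrel=15 flax=2 lantern=3 resin=2

Answer: barrel=15 flax=2 lantern=3 resin=2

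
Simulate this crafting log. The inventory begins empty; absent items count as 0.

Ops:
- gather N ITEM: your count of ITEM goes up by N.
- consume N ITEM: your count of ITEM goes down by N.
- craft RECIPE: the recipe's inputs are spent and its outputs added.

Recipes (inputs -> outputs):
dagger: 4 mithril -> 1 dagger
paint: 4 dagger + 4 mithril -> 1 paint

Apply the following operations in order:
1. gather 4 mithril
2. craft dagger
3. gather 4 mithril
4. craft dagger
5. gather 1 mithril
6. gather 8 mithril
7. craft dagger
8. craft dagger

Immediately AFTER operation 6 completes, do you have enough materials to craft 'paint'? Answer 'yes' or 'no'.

After 1 (gather 4 mithril): mithril=4
After 2 (craft dagger): dagger=1
After 3 (gather 4 mithril): dagger=1 mithril=4
After 4 (craft dagger): dagger=2
After 5 (gather 1 mithril): dagger=2 mithril=1
After 6 (gather 8 mithril): dagger=2 mithril=9

Answer: no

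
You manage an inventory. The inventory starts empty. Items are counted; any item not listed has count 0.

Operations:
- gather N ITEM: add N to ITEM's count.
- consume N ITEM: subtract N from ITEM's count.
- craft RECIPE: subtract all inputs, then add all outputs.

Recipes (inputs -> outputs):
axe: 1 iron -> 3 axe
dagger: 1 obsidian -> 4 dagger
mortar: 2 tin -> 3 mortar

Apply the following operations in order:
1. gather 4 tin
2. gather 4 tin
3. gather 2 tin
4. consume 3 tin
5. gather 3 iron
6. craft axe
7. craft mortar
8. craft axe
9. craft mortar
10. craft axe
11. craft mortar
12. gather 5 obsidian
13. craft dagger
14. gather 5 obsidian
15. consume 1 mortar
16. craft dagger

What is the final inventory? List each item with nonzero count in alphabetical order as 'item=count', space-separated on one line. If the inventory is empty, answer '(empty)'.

Answer: axe=9 dagger=8 mortar=8 obsidian=8 tin=1

Derivation:
After 1 (gather 4 tin): tin=4
After 2 (gather 4 tin): tin=8
After 3 (gather 2 tin): tin=10
After 4 (consume 3 tin): tin=7
After 5 (gather 3 iron): iron=3 tin=7
After 6 (craft axe): axe=3 iron=2 tin=7
After 7 (craft mortar): axe=3 iron=2 mortar=3 tin=5
After 8 (craft axe): axe=6 iron=1 mortar=3 tin=5
After 9 (craft mortar): axe=6 iron=1 mortar=6 tin=3
After 10 (craft axe): axe=9 mortar=6 tin=3
After 11 (craft mortar): axe=9 mortar=9 tin=1
After 12 (gather 5 obsidian): axe=9 mortar=9 obsidian=5 tin=1
After 13 (craft dagger): axe=9 dagger=4 mortar=9 obsidian=4 tin=1
After 14 (gather 5 obsidian): axe=9 dagger=4 mortar=9 obsidian=9 tin=1
After 15 (consume 1 mortar): axe=9 dagger=4 mortar=8 obsidian=9 tin=1
After 16 (craft dagger): axe=9 dagger=8 mortar=8 obsidian=8 tin=1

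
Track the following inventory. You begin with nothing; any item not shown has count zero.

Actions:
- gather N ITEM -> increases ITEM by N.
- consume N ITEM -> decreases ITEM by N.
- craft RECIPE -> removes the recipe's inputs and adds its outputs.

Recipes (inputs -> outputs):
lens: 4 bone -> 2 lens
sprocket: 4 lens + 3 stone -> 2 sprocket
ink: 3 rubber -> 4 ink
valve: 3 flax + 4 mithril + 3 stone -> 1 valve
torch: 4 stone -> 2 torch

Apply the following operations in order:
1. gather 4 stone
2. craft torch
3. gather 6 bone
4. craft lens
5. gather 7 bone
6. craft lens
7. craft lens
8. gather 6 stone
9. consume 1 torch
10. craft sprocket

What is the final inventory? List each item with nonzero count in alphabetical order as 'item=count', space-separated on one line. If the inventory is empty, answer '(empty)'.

Answer: bone=1 lens=2 sprocket=2 stone=3 torch=1

Derivation:
After 1 (gather 4 stone): stone=4
After 2 (craft torch): torch=2
After 3 (gather 6 bone): bone=6 torch=2
After 4 (craft lens): bone=2 lens=2 torch=2
After 5 (gather 7 bone): bone=9 lens=2 torch=2
After 6 (craft lens): bone=5 lens=4 torch=2
After 7 (craft lens): bone=1 lens=6 torch=2
After 8 (gather 6 stone): bone=1 lens=6 stone=6 torch=2
After 9 (consume 1 torch): bone=1 lens=6 stone=6 torch=1
After 10 (craft sprocket): bone=1 lens=2 sprocket=2 stone=3 torch=1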